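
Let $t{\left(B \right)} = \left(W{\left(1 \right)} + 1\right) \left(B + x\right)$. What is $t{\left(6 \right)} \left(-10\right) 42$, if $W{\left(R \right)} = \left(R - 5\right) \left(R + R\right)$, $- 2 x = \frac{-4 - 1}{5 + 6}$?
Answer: $\frac{201390}{11} \approx 18308.0$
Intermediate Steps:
$x = \frac{5}{22}$ ($x = - \frac{\left(-4 - 1\right) \frac{1}{5 + 6}}{2} = - \frac{\left(-5\right) \frac{1}{11}}{2} = \left(- \frac{1}{2}\right) \left(- \frac{5}{11}\right) = \frac{5}{22} \approx 0.22727$)
$W{\left(R \right)} = 2 R \left(-5 + R\right)$ ($W{\left(R \right)} = \left(-5 + R\right) 2 R = 2 R \left(-5 + R\right)$)
$t{\left(B \right)} = - \frac{35}{22} - 7 B$ ($t{\left(B \right)} = \left(2 \cdot 1 \left(-5 + 1\right) + 1\right) \left(B + \frac{5}{22}\right) = \left(2 \cdot 1 \left(-4\right) + 1\right) \left(\frac{5}{22} + B\right) = \left(-8 + 1\right) \left(\frac{5}{22} + B\right) = - 7 \left(\frac{5}{22} + B\right) = - \frac{35}{22} - 7 B$)
$t{\left(6 \right)} \left(-10\right) 42 = \left(- \frac{35}{22} - 42\right) \left(-10\right) 42 = \left(- \frac{959}{22}\right) \left(-10\right) 42 = \frac{4795}{11} \cdot 42 = \frac{201390}{11}$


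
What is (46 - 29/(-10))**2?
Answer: 239121/100 ≈ 2391.2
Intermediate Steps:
(46 - 29/(-10))**2 = (46 - 29*(-1/10))**2 = (46 + 29/10)**2 = (489/10)**2 = 239121/100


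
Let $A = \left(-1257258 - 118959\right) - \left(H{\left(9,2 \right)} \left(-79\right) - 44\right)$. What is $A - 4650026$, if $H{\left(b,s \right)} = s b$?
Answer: $-6024777$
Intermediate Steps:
$H{\left(b,s \right)} = b s$
$A = -1374751$ ($A = \left(-1257258 - 118959\right) - \left(9 \cdot 2 \left(-79\right) - 44\right) = \left(-1257258 - 118959\right) - \left(18 \left(-79\right) - 44\right) = -1376217 - \left(-1422 - 44\right) = -1376217 - -1466 = -1376217 + 1466 = -1374751$)
$A - 4650026 = -1374751 - 4650026 = -6024777$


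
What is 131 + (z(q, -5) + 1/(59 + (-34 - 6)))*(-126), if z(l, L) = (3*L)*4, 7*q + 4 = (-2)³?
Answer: 146003/19 ≈ 7684.4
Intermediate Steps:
q = -12/7 (q = -4/7 + (⅐)*(-2)³ = -4/7 + (⅐)*(-8) = -4/7 - 8/7 = -12/7 ≈ -1.7143)
z(l, L) = 12*L
131 + (z(q, -5) + 1/(59 + (-34 - 6)))*(-126) = 131 + (12*(-5) + 1/(59 + (-34 - 6)))*(-126) = 131 + (-60 + 1/(59 - 40))*(-126) = 131 + (-60 + 1/19)*(-126) = 131 - 1139/19*(-126) = 131 + 143514/19 = 146003/19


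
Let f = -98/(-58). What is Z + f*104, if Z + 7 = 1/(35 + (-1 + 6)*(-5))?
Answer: 48959/290 ≈ 168.82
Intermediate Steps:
f = 49/29 (f = -98*(-1/58) = 49/29 ≈ 1.6897)
Z = -69/10 (Z = -7 + 1/(35 + (-1 + 6)*(-5)) = -7 + 1/(35 + 5*(-5)) = -7 + 1/(35 - 25) = -7 + 1/10 = -69/10 ≈ -6.9000)
Z + f*104 = -69/10 + (49/29)*104 = -69/10 + 5096/29 = 48959/290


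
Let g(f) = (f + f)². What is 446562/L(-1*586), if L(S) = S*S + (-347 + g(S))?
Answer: 49618/190737 ≈ 0.26014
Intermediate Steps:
g(f) = 4*f² (g(f) = (2*f)² = 4*f²)
L(S) = -347 + 5*S² (L(S) = S*S + (-347 + 4*S²) = S² + (-347 + 4*S²) = -347 + 5*S²)
446562/L(-1*586) = 446562/(-347 + 5*(-1*586)²) = 446562/(-347 + 5*(-586)²) = 446562/(-347 + 5*343396) = 446562/(-347 + 1716980) = 446562/1716633 = 446562*(1/1716633) = 49618/190737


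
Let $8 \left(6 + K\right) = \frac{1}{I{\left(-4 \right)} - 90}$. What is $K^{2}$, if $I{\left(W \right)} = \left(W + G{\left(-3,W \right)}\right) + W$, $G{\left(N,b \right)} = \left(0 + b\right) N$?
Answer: $\frac{17048641}{473344} \approx 36.017$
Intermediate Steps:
$G{\left(N,b \right)} = N b$ ($G{\left(N,b \right)} = b N = N b$)
$I{\left(W \right)} = - W$ ($I{\left(W \right)} = \left(W - 3 W\right) + W = - 2 W + W = - W$)
$K = - \frac{4129}{688}$ ($K = -6 + \frac{1}{8 \left(\left(-1\right) \left(-4\right) - 90\right)} = -6 + \frac{1}{8 \left(4 - 90\right)} = -6 + \frac{1}{8 \left(-86\right)} = -6 + \frac{1}{8} \left(- \frac{1}{86}\right) = -6 - \frac{1}{688} = - \frac{4129}{688} \approx -6.0014$)
$K^{2} = \left(- \frac{4129}{688}\right)^{2} = \frac{17048641}{473344}$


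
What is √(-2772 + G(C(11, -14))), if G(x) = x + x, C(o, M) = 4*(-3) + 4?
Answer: 2*I*√697 ≈ 52.802*I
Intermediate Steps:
C(o, M) = -8 (C(o, M) = -12 + 4 = -8)
G(x) = 2*x
√(-2772 + G(C(11, -14))) = √(-2772 + 2*(-8)) = √(-2772 - 16) = √(-2788) = 2*I*√697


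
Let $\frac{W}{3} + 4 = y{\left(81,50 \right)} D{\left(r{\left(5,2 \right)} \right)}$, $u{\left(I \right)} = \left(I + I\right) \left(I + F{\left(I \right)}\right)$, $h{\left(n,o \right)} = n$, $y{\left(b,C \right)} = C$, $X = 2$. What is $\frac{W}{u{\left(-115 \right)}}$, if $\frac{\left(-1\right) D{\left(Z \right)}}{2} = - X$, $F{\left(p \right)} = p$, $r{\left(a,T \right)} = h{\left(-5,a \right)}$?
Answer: $\frac{147}{13225} \approx 0.011115$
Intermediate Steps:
$r{\left(a,T \right)} = -5$
$D{\left(Z \right)} = 4$ ($D{\left(Z \right)} = - 2 \left(\left(-1\right) 2\right) = \left(-2\right) \left(-2\right) = 4$)
$u{\left(I \right)} = 4 I^{2}$ ($u{\left(I \right)} = \left(I + I\right) \left(I + I\right) = 2 I 2 I = 4 I^{2}$)
$W = 588$ ($W = -12 + 3 \cdot 50 \cdot 4 = -12 + 3 \cdot 200 = -12 + 600 = 588$)
$\frac{W}{u{\left(-115 \right)}} = \frac{588}{4 \left(-115\right)^{2}} = \frac{588}{4 \cdot 13225} = \frac{588}{52900} = 588 \cdot \frac{1}{52900} = \frac{147}{13225}$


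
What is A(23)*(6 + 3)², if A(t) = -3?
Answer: -243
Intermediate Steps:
A(23)*(6 + 3)² = -3*(6 + 3)² = -3*9² = -3*81 = -243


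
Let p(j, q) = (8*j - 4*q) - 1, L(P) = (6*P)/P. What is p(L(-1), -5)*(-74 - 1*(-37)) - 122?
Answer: -2601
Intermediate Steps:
L(P) = 6
p(j, q) = -1 - 4*q + 8*j (p(j, q) = (-4*q + 8*j) - 1 = -1 - 4*q + 8*j)
p(L(-1), -5)*(-74 - 1*(-37)) - 122 = (-1 - 4*(-5) + 8*6)*(-74 - 1*(-37)) - 122 = (-1 + 20 + 48)*(-74 + 37) - 122 = 67*(-37) - 122 = -2479 - 122 = -2601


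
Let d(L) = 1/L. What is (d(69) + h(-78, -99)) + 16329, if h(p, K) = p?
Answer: 1121320/69 ≈ 16251.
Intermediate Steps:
(d(69) + h(-78, -99)) + 16329 = (1/69 - 78) + 16329 = -5381/69 + 16329 = 1121320/69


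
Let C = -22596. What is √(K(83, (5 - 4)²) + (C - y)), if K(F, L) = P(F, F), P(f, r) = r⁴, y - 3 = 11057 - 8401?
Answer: √47433066 ≈ 6887.2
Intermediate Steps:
y = 2659 (y = 3 + (11057 - 8401) = 3 + 2656 = 2659)
K(F, L) = F⁴
√(K(83, (5 - 4)²) + (C - y)) = √(83⁴ + (-22596 - 1*2659)) = √(47458321 + (-22596 - 2659)) = √(47458321 - 25255) = √47433066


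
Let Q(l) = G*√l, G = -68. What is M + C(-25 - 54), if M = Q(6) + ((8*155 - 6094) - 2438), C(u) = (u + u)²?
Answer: 17672 - 68*√6 ≈ 17505.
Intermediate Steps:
C(u) = 4*u² (C(u) = (2*u)² = 4*u²)
Q(l) = -68*√l
M = -7292 - 68*√6 (M = -68*√6 + ((8*155 - 6094) - 2438) = -68*√6 + ((1240 - 6094) - 2438) = -68*√6 + (-4854 - 2438) = -68*√6 - 7292 = -7292 - 68*√6 ≈ -7458.6)
M + C(-25 - 54) = (-7292 - 68*√6) + 4*(-25 - 54)² = (-7292 - 68*√6) + 4*(-79)² = (-7292 - 68*√6) + 4*6241 = (-7292 - 68*√6) + 24964 = 17672 - 68*√6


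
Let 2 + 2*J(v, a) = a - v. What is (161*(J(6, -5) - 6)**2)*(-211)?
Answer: -21231875/4 ≈ -5.3080e+6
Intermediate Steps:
J(v, a) = -1 + a/2 - v/2 (J(v, a) = -1 + (a - v)/2 = -1 + (a/2 - v/2) = -1 + a/2 - v/2)
(161*(J(6, -5) - 6)**2)*(-211) = (161*((-1 + (1/2)*(-5) - 1/2*6) - 6)**2)*(-211) = (161*((-1 - 5/2 - 3) - 6)**2)*(-211) = (161*(-13/2 - 6)**2)*(-211) = (161*(-25/2)**2)*(-211) = (161*(625/4))*(-211) = (100625/4)*(-211) = -21231875/4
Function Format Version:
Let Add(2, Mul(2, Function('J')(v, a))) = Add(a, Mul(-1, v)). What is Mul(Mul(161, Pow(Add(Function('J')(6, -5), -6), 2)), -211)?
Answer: Rational(-21231875, 4) ≈ -5.3080e+6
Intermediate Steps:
Function('J')(v, a) = Add(-1, Mul(Rational(1, 2), a), Mul(Rational(-1, 2), v)) (Function('J')(v, a) = Add(-1, Mul(Rational(1, 2), Add(a, Mul(-1, v)))) = Add(-1, Add(Mul(Rational(1, 2), a), Mul(Rational(-1, 2), v))) = Add(-1, Mul(Rational(1, 2), a), Mul(Rational(-1, 2), v)))
Mul(Mul(161, Pow(Add(Function('J')(6, -5), -6), 2)), -211) = Mul(Mul(161, Pow(Add(Add(-1, Mul(Rational(1, 2), -5), Mul(Rational(-1, 2), 6)), -6), 2)), -211) = Mul(Mul(161, Pow(Add(Add(-1, Rational(-5, 2), -3), -6), 2)), -211) = Mul(Mul(161, Pow(Add(Rational(-13, 2), -6), 2)), -211) = Mul(Mul(161, Pow(Rational(-25, 2), 2)), -211) = Mul(Mul(161, Rational(625, 4)), -211) = Mul(Rational(100625, 4), -211) = Rational(-21231875, 4)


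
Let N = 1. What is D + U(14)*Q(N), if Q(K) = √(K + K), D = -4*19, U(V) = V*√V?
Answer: -76 + 28*√7 ≈ -1.9190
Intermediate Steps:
U(V) = V^(3/2)
D = -76
Q(K) = √2*√K (Q(K) = √(2*K) = √2*√K)
D + U(14)*Q(N) = -76 + 14^(3/2)*(√2*√1) = -76 + (14*√14)*(√2*1) = -76 + (14*√14)*√2 = -76 + 28*√7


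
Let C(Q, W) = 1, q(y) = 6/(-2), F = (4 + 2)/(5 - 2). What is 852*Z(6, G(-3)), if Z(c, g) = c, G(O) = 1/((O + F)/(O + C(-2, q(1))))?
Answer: 5112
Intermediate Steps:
F = 2 (F = 6/3 = 6*(⅓) = 2)
q(y) = -3 (q(y) = 6*(-½) = -3)
G(O) = (1 + O)/(2 + O) (G(O) = 1/((O + 2)/(O + 1)) = 1/((2 + O)/(1 + O)) = (1 + O)/(2 + O))
852*Z(6, G(-3)) = 852*6 = 5112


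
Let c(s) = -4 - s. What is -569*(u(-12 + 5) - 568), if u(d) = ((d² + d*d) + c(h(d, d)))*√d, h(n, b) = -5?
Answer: 323192 - 56331*I*√7 ≈ 3.2319e+5 - 1.4904e+5*I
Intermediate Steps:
u(d) = √d*(1 + 2*d²) (u(d) = ((d² + d*d) + (-4 - 1*(-5)))*√d = ((d² + d²) + (-4 + 5))*√d = (2*d² + 1)*√d = (1 + 2*d²)*√d = √d*(1 + 2*d²))
-569*(u(-12 + 5) - 568) = -569*(√(-12 + 5)*(1 + 2*(-12 + 5)²) - 568) = -569*(√(-7)*(1 + 2*(-7)²) - 568) = -569*((I*√7)*(1 + 2*49) - 568) = -569*((I*√7)*(1 + 98) - 568) = -569*((I*√7)*99 - 568) = -569*(99*I*√7 - 568) = -569*(-568 + 99*I*√7) = 323192 - 56331*I*√7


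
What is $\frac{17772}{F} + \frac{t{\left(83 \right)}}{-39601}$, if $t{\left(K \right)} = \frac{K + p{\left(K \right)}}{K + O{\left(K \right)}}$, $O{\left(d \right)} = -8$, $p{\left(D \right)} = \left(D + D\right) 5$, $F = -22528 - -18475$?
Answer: $- \frac{17595957763}{4012571325} \approx -4.3852$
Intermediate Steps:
$F = -4053$ ($F = -22528 + 18475 = -4053$)
$p{\left(D \right)} = 10 D$ ($p{\left(D \right)} = 2 D 5 = 10 D$)
$t{\left(K \right)} = \frac{11 K}{-8 + K}$ ($t{\left(K \right)} = \frac{K + 10 K}{K - 8} = \frac{11 K}{-8 + K}$)
$\frac{17772}{F} + \frac{t{\left(83 \right)}}{-39601} = \frac{17772}{-4053} + \frac{11 \cdot 83 \frac{1}{-8 + 83}}{-39601} = 17772 \left(- \frac{1}{4053}\right) + 11 \cdot 83 \cdot \frac{1}{75} \left(- \frac{1}{39601}\right) = - \frac{5924}{1351} + 11 \cdot 83 \cdot \frac{1}{75} \left(- \frac{1}{39601}\right) = - \frac{5924}{1351} + \frac{913}{75} \left(- \frac{1}{39601}\right) = - \frac{5924}{1351} - \frac{913}{2970075} = - \frac{17595957763}{4012571325}$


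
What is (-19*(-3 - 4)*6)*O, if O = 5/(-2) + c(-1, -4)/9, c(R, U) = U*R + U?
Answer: -1995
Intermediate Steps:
c(R, U) = U + R*U (c(R, U) = R*U + U = U + R*U)
O = -5/2 (O = 5/(-2) - 4*(1 - 1)/9 = 5*(-1/2) - 4*0*(1/9) = -5/2 + 0*(1/9) = -5/2 + 0 = -5/2 ≈ -2.5000)
(-19*(-3 - 4)*6)*O = -19*(-3 - 4)*6*(-5/2) = -(-133)*6*(-5/2) = -19*(-42)*(-5/2) = 798*(-5/2) = -1995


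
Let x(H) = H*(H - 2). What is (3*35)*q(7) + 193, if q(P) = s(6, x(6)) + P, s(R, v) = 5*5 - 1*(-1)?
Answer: 3658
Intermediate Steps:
x(H) = H*(-2 + H)
s(R, v) = 26 (s(R, v) = 25 + 1 = 26)
q(P) = 26 + P
(3*35)*q(7) + 193 = (3*35)*(26 + 7) + 193 = 105*33 + 193 = 3465 + 193 = 3658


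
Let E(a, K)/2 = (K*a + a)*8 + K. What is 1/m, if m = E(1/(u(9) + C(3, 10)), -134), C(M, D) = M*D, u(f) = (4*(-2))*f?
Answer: -3/652 ≈ -0.0046012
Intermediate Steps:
u(f) = -8*f
C(M, D) = D*M
E(a, K) = 2*K + 16*a + 16*K*a (E(a, K) = 2*((K*a + a)*8 + K) = 2*((a + K*a)*8 + K) = 2*((8*a + 8*K*a) + K) = 2*(K + 8*a + 8*K*a) = 2*K + 16*a + 16*K*a)
m = -652/3 (m = 2*(-134) + 16/(-8*9 + 10*3) + 16*(-134)/(-8*9 + 10*3) = -268 + 16/(-72 + 30) + 16*(-134)/(-72 + 30) = -268 + 16/(-42) + 16*(-134)/(-42) = -268 + 16*(-1/42) + 16*(-134)*(-1/42) = -268 - 8/21 + 1072/21 = -652/3 ≈ -217.33)
1/m = 1/(-652/3) = -3/652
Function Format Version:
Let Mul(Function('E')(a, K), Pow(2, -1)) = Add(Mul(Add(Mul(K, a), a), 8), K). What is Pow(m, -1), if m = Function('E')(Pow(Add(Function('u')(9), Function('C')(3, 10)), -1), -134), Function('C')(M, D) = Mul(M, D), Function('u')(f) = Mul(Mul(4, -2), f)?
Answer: Rational(-3, 652) ≈ -0.0046012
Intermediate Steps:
Function('u')(f) = Mul(-8, f)
Function('C')(M, D) = Mul(D, M)
Function('E')(a, K) = Add(Mul(2, K), Mul(16, a), Mul(16, K, a)) (Function('E')(a, K) = Mul(2, Add(Mul(Add(Mul(K, a), a), 8), K)) = Mul(2, Add(Mul(Add(a, Mul(K, a)), 8), K)) = Mul(2, Add(Add(Mul(8, a), Mul(8, K, a)), K)) = Mul(2, Add(K, Mul(8, a), Mul(8, K, a))) = Add(Mul(2, K), Mul(16, a), Mul(16, K, a)))
m = Rational(-652, 3) (m = Add(Mul(2, -134), Mul(16, Pow(Add(Mul(-8, 9), Mul(10, 3)), -1)), Mul(16, -134, Pow(Add(Mul(-8, 9), Mul(10, 3)), -1))) = Add(-268, Mul(16, Pow(Add(-72, 30), -1)), Mul(16, -134, Pow(Add(-72, 30), -1))) = Add(-268, Mul(16, Pow(-42, -1)), Mul(16, -134, Pow(-42, -1))) = Add(-268, Mul(16, Rational(-1, 42)), Mul(16, -134, Rational(-1, 42))) = Add(-268, Rational(-8, 21), Rational(1072, 21)) = Rational(-652, 3) ≈ -217.33)
Pow(m, -1) = Pow(Rational(-652, 3), -1) = Rational(-3, 652)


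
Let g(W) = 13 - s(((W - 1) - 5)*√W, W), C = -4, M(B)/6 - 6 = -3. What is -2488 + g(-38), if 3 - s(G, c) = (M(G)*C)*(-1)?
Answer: -2406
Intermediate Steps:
M(B) = 18 (M(B) = 36 + 6*(-3) = 36 - 18 = 18)
s(G, c) = -69 (s(G, c) = 3 - 18*(-4)*(-1) = 3 - (-72)*(-1) = 3 - 1*72 = 3 - 72 = -69)
g(W) = 82 (g(W) = 13 - 1*(-69) = 13 + 69 = 82)
-2488 + g(-38) = -2488 + 82 = -2406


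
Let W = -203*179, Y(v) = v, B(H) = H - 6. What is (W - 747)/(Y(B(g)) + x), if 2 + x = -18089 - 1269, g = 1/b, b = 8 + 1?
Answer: 333756/174293 ≈ 1.9149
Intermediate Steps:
b = 9
g = 1/9 ≈ 0.11111
B(H) = -6 + H
W = -36337
x = -19360 (x = -2 + (-18089 - 1269) = -2 - 19358 = -19360)
(W - 747)/(Y(B(g)) + x) = (-36337 - 747)/((-6 + 1/9) - 19360) = -37084/(-53/9 - 19360) = -37084/(-174293/9) = -37084*(-9/174293) = 333756/174293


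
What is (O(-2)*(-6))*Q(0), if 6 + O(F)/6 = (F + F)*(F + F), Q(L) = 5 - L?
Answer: -1800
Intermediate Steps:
O(F) = -36 + 24*F**2 (O(F) = -36 + 6*((F + F)*(F + F)) = -36 + 6*((2*F)*(2*F)) = -36 + 6*(4*F**2) = -36 + 24*F**2)
(O(-2)*(-6))*Q(0) = ((-36 + 24*(-2)**2)*(-6))*(5 - 1*0) = ((-36 + 24*4)*(-6))*(5 + 0) = ((-36 + 96)*(-6))*5 = (60*(-6))*5 = -360*5 = -1800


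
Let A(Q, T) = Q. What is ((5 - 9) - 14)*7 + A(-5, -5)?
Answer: -131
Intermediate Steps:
((5 - 9) - 14)*7 + A(-5, -5) = ((5 - 9) - 14)*7 - 5 = (-4 - 14)*7 - 5 = -18*7 - 5 = -126 - 5 = -131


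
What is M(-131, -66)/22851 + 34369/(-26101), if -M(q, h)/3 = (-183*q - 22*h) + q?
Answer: -921987367/198811317 ≈ -4.6375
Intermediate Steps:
M(q, h) = 66*h + 546*q (M(q, h) = -3*((-183*q - 22*h) + q) = -3*(-182*q - 22*h) = 66*h + 546*q)
M(-131, -66)/22851 + 34369/(-26101) = (66*(-66) + 546*(-131))/22851 + 34369/(-26101) = (-4356 - 71526)*(1/22851) + 34369*(-1/26101) = -75882*1/22851 - 34369/26101 = -25294/7617 - 34369/26101 = -921987367/198811317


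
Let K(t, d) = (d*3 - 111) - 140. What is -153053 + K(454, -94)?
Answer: -153586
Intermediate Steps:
K(t, d) = -251 + 3*d (K(t, d) = (3*d - 111) - 140 = (-111 + 3*d) - 140 = -251 + 3*d)
-153053 + K(454, -94) = -153053 + (-251 + 3*(-94)) = -153053 + (-251 - 282) = -153053 - 533 = -153586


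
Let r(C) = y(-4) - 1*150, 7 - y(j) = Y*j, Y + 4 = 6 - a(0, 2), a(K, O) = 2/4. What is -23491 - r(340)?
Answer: -23354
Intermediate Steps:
a(K, O) = ½ (a(K, O) = 2*(¼) = ½)
Y = 3/2 (Y = -4 + (6 - 1*½) = -4 + (6 - ½) = -4 + 11/2 = 3/2 ≈ 1.5000)
y(j) = 7 - 3*j/2
r(C) = -137 (r(C) = (7 - 3/2*(-4)) - 1*150 = (7 + 6) - 150 = 13 - 150 = -137)
-23491 - r(340) = -23491 - 1*(-137) = -23491 + 137 = -23354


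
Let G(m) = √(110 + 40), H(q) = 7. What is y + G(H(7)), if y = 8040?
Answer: 8040 + 5*√6 ≈ 8052.3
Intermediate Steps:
G(m) = 5*√6 (G(m) = √150 = 5*√6)
y + G(H(7)) = 8040 + 5*√6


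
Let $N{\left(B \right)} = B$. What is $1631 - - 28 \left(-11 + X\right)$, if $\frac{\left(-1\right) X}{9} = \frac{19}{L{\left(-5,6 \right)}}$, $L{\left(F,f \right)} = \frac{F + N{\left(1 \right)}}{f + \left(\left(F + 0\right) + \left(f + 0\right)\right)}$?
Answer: $9702$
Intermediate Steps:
$L{\left(F,f \right)} = \frac{1 + F}{F + 2 f}$ ($L{\left(F,f \right)} = \frac{F + 1}{f + \left(\left(F + 0\right) + \left(f + 0\right)\right)} = \frac{1 + F}{f + \left(F + f\right)} = \frac{1 + F}{F + 2 f}$)
$X = \frac{1197}{4}$ ($X = - 9 \frac{19}{\frac{1}{-5 + 2 \cdot 6} \left(1 - 5\right)} = - 9 \frac{19}{\frac{1}{-5 + 12} \left(-4\right)} = - 9 \frac{19}{\frac{1}{7} \left(-4\right)} = - 9 \frac{19}{- \frac{4}{7}} = - 9 \cdot 19 \left(- \frac{7}{4}\right) = \left(-9\right) \left(- \frac{133}{4}\right) = \frac{1197}{4} \approx 299.25$)
$1631 - - 28 \left(-11 + X\right) = 1631 - - 28 \left(-11 + \frac{1197}{4}\right) = 1631 - \left(-28\right) \frac{1153}{4} = 1631 - -8071 = 1631 + 8071 = 9702$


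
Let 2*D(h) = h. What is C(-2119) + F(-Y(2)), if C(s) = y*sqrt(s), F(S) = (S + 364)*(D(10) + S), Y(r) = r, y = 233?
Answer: 1086 + 233*I*sqrt(2119) ≈ 1086.0 + 10726.0*I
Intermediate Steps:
D(h) = h/2
F(S) = (5 + S)*(364 + S) (F(S) = (S + 364)*((1/2)*10 + S) = (364 + S)*(5 + S) = (5 + S)*(364 + S))
C(s) = 233*sqrt(s)
C(-2119) + F(-Y(2)) = 233*sqrt(-2119) + (1820 + (-1*2)**2 + 369*(-1*2)) = 233*(I*sqrt(2119)) + (1820 + (-2)**2 + 369*(-2)) = 233*I*sqrt(2119) + (1820 + 4 - 738) = 233*I*sqrt(2119) + 1086 = 1086 + 233*I*sqrt(2119)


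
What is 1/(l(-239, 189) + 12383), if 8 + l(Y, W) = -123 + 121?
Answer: 1/12373 ≈ 8.0821e-5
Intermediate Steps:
l(Y, W) = -10 (l(Y, W) = -8 + (-123 + 121) = -8 - 2 = -10)
1/(l(-239, 189) + 12383) = 1/(-10 + 12383) = 1/12373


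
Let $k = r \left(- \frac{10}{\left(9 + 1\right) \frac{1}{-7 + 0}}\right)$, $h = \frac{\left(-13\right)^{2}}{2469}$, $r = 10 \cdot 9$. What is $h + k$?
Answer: $\frac{1555639}{2469} \approx 630.07$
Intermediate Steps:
$r = 90$
$h = \frac{169}{2469}$ ($h = 169 \cdot \frac{1}{2469} = \frac{169}{2469} \approx 0.068449$)
$k = 630$ ($k = 90 \left(- \frac{10}{\left(9 + 1\right) \frac{1}{-7 + 0}}\right) = 90 \left(- \frac{10}{10 \frac{1}{-7}}\right) = 90 \left(- \frac{10}{10 \left(- \frac{1}{7}\right)}\right) = 90 \left(- \frac{10}{- \frac{10}{7}}\right) = 90 \left(\left(-10\right) \left(- \frac{7}{10}\right)\right) = 90 \cdot 7 = 630$)
$h + k = \frac{169}{2469} + 630 = \frac{1555639}{2469}$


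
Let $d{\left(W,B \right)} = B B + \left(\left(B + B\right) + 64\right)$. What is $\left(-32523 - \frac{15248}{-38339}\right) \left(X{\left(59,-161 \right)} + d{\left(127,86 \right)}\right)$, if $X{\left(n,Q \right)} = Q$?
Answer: $- \frac{9315470730079}{38339} \approx -2.4298 \cdot 10^{8}$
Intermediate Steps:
$d{\left(W,B \right)} = 64 + B^{2} + 2 B$ ($d{\left(W,B \right)} = B^{2} + \left(2 B + 64\right) = B^{2} + \left(64 + 2 B\right) = 64 + B^{2} + 2 B$)
$\left(-32523 - \frac{15248}{-38339}\right) \left(X{\left(59,-161 \right)} + d{\left(127,86 \right)}\right) = \left(-32523 - \frac{15248}{-38339}\right) \left(-161 + \left(64 + 86^{2} + 2 \cdot 86\right)\right) = \left(-32523 - - \frac{15248}{38339}\right) \left(-161 + \left(64 + 7396 + 172\right)\right) = \left(-32523 + \frac{15248}{38339}\right) \left(-161 + 7632\right) = \left(- \frac{1246884049}{38339}\right) 7471 = - \frac{9315470730079}{38339}$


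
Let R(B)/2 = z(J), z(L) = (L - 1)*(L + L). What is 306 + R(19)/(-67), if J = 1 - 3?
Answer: 20478/67 ≈ 305.64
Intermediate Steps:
J = -2
z(L) = 2*L*(-1 + L) (z(L) = (-1 + L)*(2*L) = 2*L*(-1 + L))
R(B) = 24 (R(B) = 2*(2*(-2)*(-1 - 2)) = 2*(2*(-2)*(-3)) = 2*12 = 24)
306 + R(19)/(-67) = 306 + 24/(-67) = 306 + 24*(-1/67) = 306 - 24/67 = 20478/67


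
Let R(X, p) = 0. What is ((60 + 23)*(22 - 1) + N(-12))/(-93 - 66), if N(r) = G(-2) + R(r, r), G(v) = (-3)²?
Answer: -584/53 ≈ -11.019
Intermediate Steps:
G(v) = 9
N(r) = 9 (N(r) = 9 + 0 = 9)
((60 + 23)*(22 - 1) + N(-12))/(-93 - 66) = ((60 + 23)*(22 - 1) + 9)/(-93 - 66) = (83*21 + 9)/(-159) = (1743 + 9)*(-1/159) = 1752*(-1/159) = -584/53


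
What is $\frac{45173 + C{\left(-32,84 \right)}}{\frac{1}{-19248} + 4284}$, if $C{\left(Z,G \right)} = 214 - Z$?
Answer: $\frac{79474992}{7496221} \approx 10.602$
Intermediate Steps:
$\frac{45173 + C{\left(-32,84 \right)}}{\frac{1}{-19248} + 4284} = \frac{45173 + \left(214 - -32\right)}{\frac{1}{-19248} + 4284} = \frac{45173 + \left(214 + 32\right)}{- \frac{1}{19248} + 4284} = \frac{45173 + 246}{\frac{82458431}{19248}} = 45419 \cdot \frac{19248}{82458431} = \frac{79474992}{7496221}$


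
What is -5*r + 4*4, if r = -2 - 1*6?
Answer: 56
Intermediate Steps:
r = -8 (r = -2 - 6 = -8)
-5*r + 4*4 = -5*(-8) + 4*4 = 40 + 16 = 56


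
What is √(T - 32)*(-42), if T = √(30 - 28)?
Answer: -42*I*√(32 - √2) ≈ -232.28*I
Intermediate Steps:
T = √2 ≈ 1.4142
√(T - 32)*(-42) = √(√2 - 32)*(-42) = √(-32 + √2)*(-42) = -42*√(-32 + √2)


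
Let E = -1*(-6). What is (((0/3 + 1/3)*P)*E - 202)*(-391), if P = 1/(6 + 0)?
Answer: 236555/3 ≈ 78852.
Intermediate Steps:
P = ⅙ (P = 1/6 = ⅙ ≈ 0.16667)
E = 6
(((0/3 + 1/3)*P)*E - 202)*(-391) = (((0/3 + 1/3)*(⅙))*6 - 202)*(-391) = (((0*(⅓) + 1*(⅓))*(⅙))*6 - 202)*(-391) = (((0 + ⅓)*(⅙))*6 - 202)*(-391) = (((⅓)*(⅙))*6 - 202)*(-391) = ((1/18)*6 - 202)*(-391) = (⅓ - 202)*(-391) = -605/3*(-391) = 236555/3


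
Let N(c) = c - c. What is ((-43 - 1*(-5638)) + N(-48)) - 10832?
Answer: -5237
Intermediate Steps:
N(c) = 0
((-43 - 1*(-5638)) + N(-48)) - 10832 = ((-43 - 1*(-5638)) + 0) - 10832 = ((-43 + 5638) + 0) - 10832 = (5595 + 0) - 10832 = 5595 - 10832 = -5237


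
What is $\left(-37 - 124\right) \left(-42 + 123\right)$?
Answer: $-13041$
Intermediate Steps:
$\left(-37 - 124\right) \left(-42 + 123\right) = \left(-161\right) 81 = -13041$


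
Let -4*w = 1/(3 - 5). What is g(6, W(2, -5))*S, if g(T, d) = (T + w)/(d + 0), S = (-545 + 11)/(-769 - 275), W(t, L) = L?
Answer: -4361/6960 ≈ -0.62658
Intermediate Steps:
w = 1/8 (w = -1/(4*(3 - 5)) = -1/4/(-2) = -1/4*(-1/2) = 1/8 ≈ 0.12500)
S = 89/174 (S = -534/(-1044) = -534*(-1/1044) = 89/174 ≈ 0.51149)
g(T, d) = (1/8 + T)/d (g(T, d) = (T + 1/8)/(d + 0) = (1/8 + T)/d)
g(6, W(2, -5))*S = ((1/8 + 6)/(-5))*(89/174) = -1/5*49/8*(89/174) = -49/40*89/174 = -4361/6960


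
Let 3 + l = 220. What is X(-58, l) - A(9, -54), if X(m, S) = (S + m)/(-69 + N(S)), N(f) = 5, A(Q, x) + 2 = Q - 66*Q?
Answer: 37409/64 ≈ 584.52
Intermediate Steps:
A(Q, x) = -2 - 65*Q (A(Q, x) = -2 + (Q - 66*Q) = -2 - 65*Q)
l = 217 (l = -3 + 220 = 217)
X(m, S) = -S/64 - m/64 (X(m, S) = (S + m)/(-69 + 5) = (S + m)/(-64) = (S + m)*(-1/64) = -S/64 - m/64)
X(-58, l) - A(9, -54) = (-1/64*217 - 1/64*(-58)) - (-2 - 65*9) = (-217/64 + 29/32) - (-2 - 585) = -159/64 - 1*(-587) = -159/64 + 587 = 37409/64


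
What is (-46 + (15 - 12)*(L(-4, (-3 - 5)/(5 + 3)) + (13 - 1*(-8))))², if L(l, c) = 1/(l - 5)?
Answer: 2500/9 ≈ 277.78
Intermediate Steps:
L(l, c) = 1/(-5 + l)
(-46 + (15 - 12)*(L(-4, (-3 - 5)/(5 + 3)) + (13 - 1*(-8))))² = (-46 + (15 - 12)*(1/(-5 - 4) + (13 - 1*(-8))))² = (-46 + 3*(1/(-9) + (13 + 8)))² = (-46 + 3*(-⅑ + 21))² = (-46 + 3*(188/9))² = (-46 + 188/3)² = (50/3)² = 2500/9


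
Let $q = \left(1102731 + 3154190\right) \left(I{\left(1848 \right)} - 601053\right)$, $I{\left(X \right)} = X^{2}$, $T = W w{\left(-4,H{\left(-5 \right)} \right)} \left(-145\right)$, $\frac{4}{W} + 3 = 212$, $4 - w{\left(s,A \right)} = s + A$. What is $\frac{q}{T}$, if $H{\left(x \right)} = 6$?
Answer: $- \frac{2503651294566939}{1160} \approx -2.1583 \cdot 10^{12}$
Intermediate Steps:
$w{\left(s,A \right)} = 4 - A - s$ ($w{\left(s,A \right)} = 4 - \left(s + A\right) = 4 - \left(A + s\right) = 4 - A - s$)
$W = \frac{4}{209}$ ($W = \frac{4}{-3 + 212} = \frac{4}{209} \approx 0.019139$)
$T = - \frac{1160}{209}$ ($T = \frac{4 \left(4 - 6 - -4\right)}{209} \left(-145\right) = \frac{4 \left(4 - 6 + 4\right)}{209} \left(-145\right) = \frac{4}{209} \cdot 2 \left(-145\right) = \frac{8}{209} \left(-145\right) = - \frac{1160}{209} \approx -5.5502$)
$q = 11979192796971$ ($q = \left(1102731 + 3154190\right) \left(1848^{2} - 601053\right) = 4256921 \left(3415104 - 601053\right) = 4256921 \cdot 2814051 = 11979192796971$)
$\frac{q}{T} = \frac{11979192796971}{- \frac{1160}{209}} = 11979192796971 \left(- \frac{209}{1160}\right) = - \frac{2503651294566939}{1160}$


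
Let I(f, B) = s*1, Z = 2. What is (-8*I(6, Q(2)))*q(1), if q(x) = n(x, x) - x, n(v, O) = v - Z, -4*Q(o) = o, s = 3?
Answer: 48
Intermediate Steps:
Q(o) = -o/4
n(v, O) = -2 + v (n(v, O) = v - 1*2 = v - 2 = -2 + v)
q(x) = -2 (q(x) = (-2 + x) - x = -2)
I(f, B) = 3 (I(f, B) = 3*1 = 3)
(-8*I(6, Q(2)))*q(1) = -8*3*(-2) = -24*(-2) = 48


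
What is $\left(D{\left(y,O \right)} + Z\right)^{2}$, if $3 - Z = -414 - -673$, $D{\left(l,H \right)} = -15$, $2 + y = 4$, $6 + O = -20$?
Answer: $73441$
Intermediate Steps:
$O = -26$ ($O = -6 - 20 = -26$)
$y = 2$ ($y = -2 + 4 = 2$)
$Z = -256$ ($Z = 3 - \left(-414 - -673\right) = 3 - \left(-414 + 673\right) = 3 - 259 = -256$)
$\left(D{\left(y,O \right)} + Z\right)^{2} = \left(-15 - 256\right)^{2} = \left(-271\right)^{2} = 73441$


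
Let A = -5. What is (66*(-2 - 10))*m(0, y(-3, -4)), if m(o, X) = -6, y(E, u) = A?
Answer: 4752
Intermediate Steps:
y(E, u) = -5
(66*(-2 - 10))*m(0, y(-3, -4)) = (66*(-2 - 10))*(-6) = (66*(-12))*(-6) = -792*(-6) = 4752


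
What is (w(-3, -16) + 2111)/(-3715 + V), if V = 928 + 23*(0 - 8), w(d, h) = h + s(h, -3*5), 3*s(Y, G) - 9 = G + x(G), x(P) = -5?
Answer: -6274/8913 ≈ -0.70392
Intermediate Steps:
s(Y, G) = 4/3 + G/3 (s(Y, G) = 3 + (G - 5)/3 = 3 + (-5 + G)/3 = 3 + (-5/3 + G/3) = 4/3 + G/3)
w(d, h) = -11/3 + h (w(d, h) = h + (4/3 + (-3*5)/3) = h + (4/3 + (⅓)*(-15)) = h + (4/3 - 5) = h - 11/3 = -11/3 + h)
V = 744 (V = 928 + 23*(-8) = 928 - 184 = 744)
(w(-3, -16) + 2111)/(-3715 + V) = ((-11/3 - 16) + 2111)/(-3715 + 744) = (-59/3 + 2111)/(-2971) = (6274/3)*(-1/2971) = -6274/8913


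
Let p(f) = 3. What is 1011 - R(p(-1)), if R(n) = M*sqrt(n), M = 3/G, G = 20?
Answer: 1011 - 3*sqrt(3)/20 ≈ 1010.7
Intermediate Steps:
M = 3/20 ≈ 0.15000
R(n) = 3*sqrt(n)/20
1011 - R(p(-1)) = 1011 - 3*sqrt(3)/20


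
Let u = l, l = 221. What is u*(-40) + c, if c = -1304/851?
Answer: -7524144/851 ≈ -8841.5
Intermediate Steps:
c = -1304/851 (c = -1304*1/851 = -1304/851 ≈ -1.5323)
u = 221
u*(-40) + c = 221*(-40) - 1304/851 = -8840 - 1304/851 = -7524144/851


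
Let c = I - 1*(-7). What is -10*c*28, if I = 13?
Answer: -5600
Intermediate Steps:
c = 20 (c = 13 - 1*(-7) = 13 + 7 = 20)
-10*c*28 = -10*20*28 = -200*28 = -5600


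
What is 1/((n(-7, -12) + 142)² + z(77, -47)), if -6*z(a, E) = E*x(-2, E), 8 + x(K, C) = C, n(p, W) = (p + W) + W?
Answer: 6/71341 ≈ 8.4103e-5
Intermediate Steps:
n(p, W) = p + 2*W (n(p, W) = (W + p) + W = p + 2*W)
x(K, C) = -8 + C
z(a, E) = -E*(-8 + E)/6
1/((n(-7, -12) + 142)² + z(77, -47)) = 1/(((-7 + 2*(-12)) + 142)² + (⅙)*(-47)*(8 - 1*(-47))) = 1/(((-7 - 24) + 142)² + (⅙)*(-47)*(8 + 47)) = 1/((-31 + 142)² + (⅙)*(-47)*55) = 1/(111² - 2585/6) = 1/(12321 - 2585/6) = 1/(71341/6) = 6/71341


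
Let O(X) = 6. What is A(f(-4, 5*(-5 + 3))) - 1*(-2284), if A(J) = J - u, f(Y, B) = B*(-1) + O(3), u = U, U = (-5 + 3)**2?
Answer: 2296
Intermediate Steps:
U = 4 (U = (-2)**2 = 4)
u = 4
f(Y, B) = 6 - B (f(Y, B) = B*(-1) + 6 = -B + 6 = 6 - B)
A(J) = -4 + J (A(J) = J - 1*4 = J - 4 = -4 + J)
A(f(-4, 5*(-5 + 3))) - 1*(-2284) = (-4 + (6 - 5*(-5 + 3))) - 1*(-2284) = (-4 + (6 - 5*(-2))) + 2284 = (-4 + (6 - 1*(-10))) + 2284 = (-4 + (6 + 10)) + 2284 = (-4 + 16) + 2284 = 12 + 2284 = 2296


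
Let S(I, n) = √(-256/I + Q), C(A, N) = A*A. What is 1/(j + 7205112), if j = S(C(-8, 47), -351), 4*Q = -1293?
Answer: 28820448/207654555731485 - 2*I*√1309/207654555731485 ≈ 1.3879e-7 - 3.4846e-13*I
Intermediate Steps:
C(A, N) = A²
Q = -1293/4 (Q = (¼)*(-1293) = -1293/4 ≈ -323.25)
S(I, n) = √(-1293/4 - 256/I) (S(I, n) = √(-256/I - 1293/4) = √(-1293/4 - 256/I))
j = I*√1309/2 (j = √(-1293 - 1024/((-8)²))/2 = √(-1293 - 1024/64)/2 = √(-1293 - 1024*1/64)/2 = √(-1293 - 16)/2 = √(-1309)/2 = (I*√1309)/2 = I*√1309/2 ≈ 18.09*I)
1/(j + 7205112) = 1/(I*√1309/2 + 7205112) = 1/(7205112 + I*√1309/2)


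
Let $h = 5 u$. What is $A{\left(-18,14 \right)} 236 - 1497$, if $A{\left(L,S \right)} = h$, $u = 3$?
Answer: $2043$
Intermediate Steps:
$h = 15$ ($h = 5 \cdot 3 = 15$)
$A{\left(L,S \right)} = 15$
$A{\left(-18,14 \right)} 236 - 1497 = 15 \cdot 236 - 1497 = 3540 - 1497 = 2043$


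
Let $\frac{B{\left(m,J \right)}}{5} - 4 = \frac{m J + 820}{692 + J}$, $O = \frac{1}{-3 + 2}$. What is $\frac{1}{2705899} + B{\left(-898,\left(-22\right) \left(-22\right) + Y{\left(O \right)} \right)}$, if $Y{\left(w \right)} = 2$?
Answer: $- \frac{2914902638171}{1593774511} \approx -1828.9$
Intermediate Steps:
$O = -1$ ($O = \frac{1}{-1} = -1$)
$B{\left(m,J \right)} = 20 + \frac{5 \left(820 + J m\right)}{692 + J}$ ($B{\left(m,J \right)} = 20 + 5 \frac{m J + 820}{692 + J} = 20 + 5 \frac{J m + 820}{692 + J} = 20 + 5 \frac{820 + J m}{692 + J} = 20 + \frac{5 \left(820 + J m\right)}{692 + J}$)
$\frac{1}{2705899} + B{\left(-898,\left(-22\right) \left(-22\right) + Y{\left(O \right)} \right)} = \frac{1}{2705899} + \frac{5 \left(3588 + 4 \left(\left(-22\right) \left(-22\right) + 2\right) + \left(\left(-22\right) \left(-22\right) + 2\right) \left(-898\right)\right)}{692 + \left(\left(-22\right) \left(-22\right) + 2\right)} = \frac{1}{2705899} + \frac{5 \left(3588 + 4 \left(484 + 2\right) + \left(484 + 2\right) \left(-898\right)\right)}{692 + \left(484 + 2\right)} = \frac{1}{2705899} + \frac{5 \left(3588 + 4 \cdot 486 + 486 \left(-898\right)\right)}{692 + 486} = \frac{1}{2705899} + \frac{5 \left(3588 + 1944 - 436428\right)}{1178} = \frac{1}{2705899} + 5 \cdot \frac{1}{1178} \left(-430896\right) = \frac{1}{2705899} - \frac{1077240}{589} = - \frac{2914902638171}{1593774511}$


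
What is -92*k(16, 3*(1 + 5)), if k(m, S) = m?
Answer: -1472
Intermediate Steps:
-92*k(16, 3*(1 + 5)) = -92*16 = -1472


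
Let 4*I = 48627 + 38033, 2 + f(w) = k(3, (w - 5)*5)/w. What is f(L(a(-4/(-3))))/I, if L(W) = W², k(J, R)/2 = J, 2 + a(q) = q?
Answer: 23/43330 ≈ 0.00053081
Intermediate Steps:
a(q) = -2 + q
k(J, R) = 2*J
f(w) = -2 + 6/w (f(w) = -2 + (2*3)/w = -2 + 6/w)
I = 21665 (I = (48627 + 38033)/4 = (¼)*86660 = 21665)
f(L(a(-4/(-3))))/I = (-2 + 6/((-2 - 4/(-3))²))/21665 = (-2 + 6/((-2 - 4*(-⅓))²))*(1/21665) = (-2 + 6/((-2 + 4/3)²))*(1/21665) = (-2 + 6/((-⅔)²))*(1/21665) = (-2 + 6/(4/9))*(1/21665) = (-2 + 6*(9/4))*(1/21665) = (-2 + 27/2)*(1/21665) = (23/2)*(1/21665) = 23/43330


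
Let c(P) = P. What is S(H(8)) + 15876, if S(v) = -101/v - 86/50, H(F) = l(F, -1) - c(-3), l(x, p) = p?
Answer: 791189/50 ≈ 15824.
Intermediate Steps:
H(F) = 2 (H(F) = -1 - 1*(-3) = -1 + 3 = 2)
S(v) = -43/25 - 101/v (S(v) = -101/v - 86*1/50 = -101/v - 43/25 = -43/25 - 101/v)
S(H(8)) + 15876 = (-43/25 - 101/2) + 15876 = -2611/50 + 15876 = 791189/50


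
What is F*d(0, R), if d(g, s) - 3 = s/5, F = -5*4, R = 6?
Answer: -84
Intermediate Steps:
F = -20
d(g, s) = 3 + s/5
F*d(0, R) = -20*(3 + (1/5)*6) = -20*(3 + 6/5) = -20*21/5 = -84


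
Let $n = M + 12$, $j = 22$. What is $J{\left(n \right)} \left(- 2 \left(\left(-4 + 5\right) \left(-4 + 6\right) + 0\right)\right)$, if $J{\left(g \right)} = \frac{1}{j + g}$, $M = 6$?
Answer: $- \frac{1}{10} \approx -0.1$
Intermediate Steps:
$n = 18$ ($n = 6 + 12 = 18$)
$J{\left(g \right)} = \frac{1}{22 + g}$
$J{\left(n \right)} \left(- 2 \left(\left(-4 + 5\right) \left(-4 + 6\right) + 0\right)\right) = \frac{\left(-2\right) \left(\left(-4 + 5\right) \left(-4 + 6\right) + 0\right)}{22 + 18} = \frac{\left(-2\right) \left(1 \cdot 2 + 0\right)}{40} = \frac{\left(-2\right) \left(2 + 0\right)}{40} = \frac{\left(-2\right) 2}{40} = \frac{1}{40} \left(-4\right) = - \frac{1}{10}$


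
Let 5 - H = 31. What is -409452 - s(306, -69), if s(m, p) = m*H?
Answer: -401496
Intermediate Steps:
H = -26 (H = 5 - 1*31 = 5 - 31 = -26)
s(m, p) = -26*m (s(m, p) = m*(-26) = -26*m)
-409452 - s(306, -69) = -409452 - (-26)*306 = -409452 - 1*(-7956) = -409452 + 7956 = -401496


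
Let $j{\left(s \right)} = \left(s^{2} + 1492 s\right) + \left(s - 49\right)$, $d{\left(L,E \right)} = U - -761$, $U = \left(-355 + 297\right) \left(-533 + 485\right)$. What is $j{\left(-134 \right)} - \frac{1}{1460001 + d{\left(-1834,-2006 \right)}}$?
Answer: $- \frac{266592221631}{1463546} \approx -1.8216 \cdot 10^{5}$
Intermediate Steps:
$U = 2784$ ($U = \left(-58\right) \left(-48\right) = 2784$)
$d{\left(L,E \right)} = 3545$ ($d{\left(L,E \right)} = 2784 - -761 = 2784 + 761 = 3545$)
$j{\left(s \right)} = -49 + s^{2} + 1493 s$ ($j{\left(s \right)} = \left(s^{2} + 1492 s\right) + \left(-49 + s\right) = -49 + s^{2} + 1493 s$)
$j{\left(-134 \right)} - \frac{1}{1460001 + d{\left(-1834,-2006 \right)}} = \left(-49 + \left(-134\right)^{2} + 1493 \left(-134\right)\right) - \frac{1}{1460001 + 3545} = \left(-49 + 17956 - 200062\right) - \frac{1}{1463546} = -182155 - \frac{1}{1463546} = - \frac{266592221631}{1463546}$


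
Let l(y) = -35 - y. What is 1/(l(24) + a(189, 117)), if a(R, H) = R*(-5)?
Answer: -1/1004 ≈ -0.00099602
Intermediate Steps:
a(R, H) = -5*R
1/(l(24) + a(189, 117)) = 1/((-35 - 1*24) - 5*189) = 1/((-35 - 24) - 945) = 1/(-59 - 945) = 1/(-1004) = -1/1004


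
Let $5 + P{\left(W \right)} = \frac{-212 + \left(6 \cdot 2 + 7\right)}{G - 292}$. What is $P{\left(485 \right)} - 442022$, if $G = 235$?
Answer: $- \frac{25195346}{57} \approx -4.4202 \cdot 10^{5}$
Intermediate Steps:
$P{\left(W \right)} = - \frac{92}{57}$ ($P{\left(W \right)} = -5 + \frac{-212 + \left(6 \cdot 2 + 7\right)}{235 - 292} = -5 + \frac{-212 + \left(12 + 7\right)}{-57} = -5 + \left(-212 + 19\right) \left(- \frac{1}{57}\right) = -5 - - \frac{193}{57} = -5 + \frac{193}{57} = - \frac{92}{57}$)
$P{\left(485 \right)} - 442022 = - \frac{92}{57} - 442022 = - \frac{25195346}{57}$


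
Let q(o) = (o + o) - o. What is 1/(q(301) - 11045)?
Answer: -1/10744 ≈ -9.3075e-5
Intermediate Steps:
q(o) = o (q(o) = 2*o - o = o)
1/(q(301) - 11045) = 1/(301 - 11045) = 1/(-10744) = -1/10744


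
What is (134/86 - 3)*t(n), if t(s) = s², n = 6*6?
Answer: -80352/43 ≈ -1868.7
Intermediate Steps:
n = 36
(134/86 - 3)*t(n) = (134/86 - 3)*36² = (134*(1/86) - 3)*1296 = (67/43 - 3)*1296 = -62/43*1296 = -80352/43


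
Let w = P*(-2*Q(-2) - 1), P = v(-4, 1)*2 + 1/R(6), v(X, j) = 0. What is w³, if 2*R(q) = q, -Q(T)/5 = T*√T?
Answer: 2399/27 + 15940*I*√2/27 ≈ 88.852 + 834.91*I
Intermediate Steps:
Q(T) = -5*T^(3/2) (Q(T) = -5*T*√T = -5*T^(3/2))
R(q) = q/2
P = ⅓ (P = 0*2 + 1/((½)*6) = 0 + 1/3 = 0 + ⅓ = ⅓ ≈ 0.33333)
w = -⅓ - 20*I*√2/3 (w = (-(-10)*(-2)^(3/2) - 1)/3 = (-(-10)*(-2*I*√2) - 1)/3 = (-20*I*√2 - 1)/3 = (-1 - 20*I*√2)/3 = -⅓ - 20*I*√2/3 ≈ -0.33333 - 9.4281*I)
w³ = (-⅓ - 20*I*√2/3)³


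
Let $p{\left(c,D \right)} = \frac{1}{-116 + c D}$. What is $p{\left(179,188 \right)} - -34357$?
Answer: $\frac{1152196353}{33536} \approx 34357.0$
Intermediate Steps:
$p{\left(c,D \right)} = \frac{1}{-116 + D c}$
$p{\left(179,188 \right)} - -34357 = \frac{1}{-116 + 188 \cdot 179} - -34357 = \frac{1}{-116 + 33652} + 34357 = \frac{1}{33536} + 34357 = \frac{1152196353}{33536}$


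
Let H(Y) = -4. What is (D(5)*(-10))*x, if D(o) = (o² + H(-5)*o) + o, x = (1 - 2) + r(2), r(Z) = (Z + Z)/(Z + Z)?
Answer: 0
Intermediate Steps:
r(Z) = 1 (r(Z) = (2*Z)/((2*Z)) = (2*Z)*(1/(2*Z)) = 1)
x = 0 (x = (1 - 2) + 1 = -1 + 1 = 0)
D(o) = o² - 3*o (D(o) = (o² - 4*o) + o = o² - 3*o)
(D(5)*(-10))*x = ((5*(-3 + 5))*(-10))*0 = ((5*2)*(-10))*0 = (10*(-10))*0 = -100*0 = 0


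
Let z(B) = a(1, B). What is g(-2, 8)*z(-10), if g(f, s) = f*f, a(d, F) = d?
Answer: 4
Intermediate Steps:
z(B) = 1
g(f, s) = f²
g(-2, 8)*z(-10) = (-2)²*1 = 4*1 = 4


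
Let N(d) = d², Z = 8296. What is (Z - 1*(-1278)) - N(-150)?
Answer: -12926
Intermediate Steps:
(Z - 1*(-1278)) - N(-150) = (8296 - 1*(-1278)) - 1*(-150)² = (8296 + 1278) - 1*22500 = 9574 - 22500 = -12926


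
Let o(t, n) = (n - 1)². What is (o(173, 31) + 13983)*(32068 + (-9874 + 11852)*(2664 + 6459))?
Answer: 269045378646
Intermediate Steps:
o(t, n) = (-1 + n)²
(o(173, 31) + 13983)*(32068 + (-9874 + 11852)*(2664 + 6459)) = ((-1 + 31)² + 13983)*(32068 + (-9874 + 11852)*(2664 + 6459)) = (30² + 13983)*(32068 + 1978*9123) = (900 + 13983)*(32068 + 18045294) = 14883*18077362 = 269045378646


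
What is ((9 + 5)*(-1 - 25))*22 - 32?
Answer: -8040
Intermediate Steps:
((9 + 5)*(-1 - 25))*22 - 32 = (14*(-26))*22 - 32 = -364*22 - 32 = -8008 - 32 = -8040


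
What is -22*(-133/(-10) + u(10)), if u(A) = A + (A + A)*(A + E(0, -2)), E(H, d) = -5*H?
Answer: -24563/5 ≈ -4912.6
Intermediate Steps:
u(A) = A + 2*A**2 (u(A) = A + (A + A)*(A - 5*0) = A + (2*A)*(A + 0) = A + (2*A)*A = A + 2*A**2)
-22*(-133/(-10) + u(10)) = -22*(-133/(-10) + 10*(1 + 2*10)) = -22*(-133*(-1/10) + 10*(1 + 20)) = -22*(133/10 + 10*21) = -22*(133/10 + 210) = -22*2233/10 = -24563/5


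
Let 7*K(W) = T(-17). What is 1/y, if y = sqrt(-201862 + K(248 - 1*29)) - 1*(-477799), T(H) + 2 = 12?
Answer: 3344593/1598044603831 - 4*I*sqrt(618198)/1598044603831 ≈ 2.0929e-6 - 1.968e-9*I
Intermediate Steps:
T(H) = 10 (T(H) = -2 + 12 = 10)
K(W) = 10/7 (K(W) = (1/7)*10 = 10/7)
y = 477799 + 4*I*sqrt(618198)/7 (y = sqrt(-201862 + 10/7) - 1*(-477799) = sqrt(-1413024/7) + 477799 = 4*I*sqrt(618198)/7 + 477799 = 477799 + 4*I*sqrt(618198)/7 ≈ 4.778e+5 + 449.29*I)
1/y = 1/(477799 + 4*I*sqrt(618198)/7)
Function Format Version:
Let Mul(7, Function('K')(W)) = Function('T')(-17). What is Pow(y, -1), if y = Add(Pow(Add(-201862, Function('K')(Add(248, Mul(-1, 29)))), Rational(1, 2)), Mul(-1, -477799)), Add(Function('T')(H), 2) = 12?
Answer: Add(Rational(3344593, 1598044603831), Mul(Rational(-4, 1598044603831), I, Pow(618198, Rational(1, 2)))) ≈ Add(2.0929e-6, Mul(-1.9680e-9, I))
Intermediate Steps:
Function('T')(H) = 10 (Function('T')(H) = Add(-2, 12) = 10)
Function('K')(W) = Rational(10, 7) (Function('K')(W) = Mul(Rational(1, 7), 10) = Rational(10, 7))
y = Add(477799, Mul(Rational(4, 7), I, Pow(618198, Rational(1, 2)))) (y = Add(Pow(Add(-201862, Rational(10, 7)), Rational(1, 2)), Mul(-1, -477799)) = Add(Pow(Rational(-1413024, 7), Rational(1, 2)), 477799) = Add(Mul(Rational(4, 7), I, Pow(618198, Rational(1, 2))), 477799) = Add(477799, Mul(Rational(4, 7), I, Pow(618198, Rational(1, 2)))) ≈ Add(4.7780e+5, Mul(449.29, I)))
Pow(y, -1) = Pow(Add(477799, Mul(Rational(4, 7), I, Pow(618198, Rational(1, 2)))), -1)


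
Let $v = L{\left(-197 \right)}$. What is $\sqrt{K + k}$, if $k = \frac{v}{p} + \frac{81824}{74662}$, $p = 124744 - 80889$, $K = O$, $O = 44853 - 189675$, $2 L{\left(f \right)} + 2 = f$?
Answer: $\frac{i \sqrt{646660852535056677690}}{66822490} \approx 380.55 i$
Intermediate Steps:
$L{\left(f \right)} = -1 + \frac{f}{2}$
$v = - \frac{199}{2}$ ($v = -1 + \frac{1}{2} \left(-197\right) = -1 - \frac{197}{2} = - \frac{199}{2} \approx -99.5$)
$O = -144822$ ($O = 44853 - 189675 = -144822$)
$K = -144822$
$p = 43855$
$k = \frac{511566093}{467757430}$ ($k = - \frac{199}{2 \cdot 43855} + \frac{81824}{74662} = \left(- \frac{199}{2}\right) \frac{1}{43855} + 81824 \cdot \frac{1}{74662} = - \frac{199}{87710} + \frac{40912}{37331} = \frac{511566093}{467757430} \approx 1.0937$)
$\sqrt{K + k} = \sqrt{-144822 + \frac{511566093}{467757430}} = \sqrt{- \frac{67741054961367}{467757430}} = \frac{i \sqrt{646660852535056677690}}{66822490}$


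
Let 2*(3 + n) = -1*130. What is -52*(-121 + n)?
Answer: 9828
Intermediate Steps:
n = -68 (n = -3 + (-1*130)/2 = -3 + (½)*(-130) = -3 - 65 = -68)
-52*(-121 + n) = -52*(-121 - 68) = -52*(-189) = 9828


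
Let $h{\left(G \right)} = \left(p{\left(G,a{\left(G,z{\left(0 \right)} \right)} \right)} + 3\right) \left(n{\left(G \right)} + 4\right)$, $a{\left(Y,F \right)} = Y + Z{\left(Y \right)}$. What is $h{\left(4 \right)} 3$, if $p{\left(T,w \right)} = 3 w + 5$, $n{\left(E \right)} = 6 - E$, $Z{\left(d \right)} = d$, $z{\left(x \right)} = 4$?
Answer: $576$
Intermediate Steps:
$a{\left(Y,F \right)} = 2 Y$ ($a{\left(Y,F \right)} = Y + Y = 2 Y$)
$p{\left(T,w \right)} = 5 + 3 w$
$h{\left(G \right)} = \left(8 + 6 G\right) \left(10 - G\right)$ ($h{\left(G \right)} = \left(\left(5 + 3 \cdot 2 G\right) + 3\right) \left(\left(6 - G\right) + 4\right) = \left(\left(5 + 6 G\right) + 3\right) \left(10 - G\right) = \left(8 + 6 G\right) \left(10 - G\right)$)
$h{\left(4 \right)} 3 = \left(80 - 6 \cdot 4^{2} + 52 \cdot 4\right) 3 = \left(80 - 96 + 208\right) 3 = 192 \cdot 3 = 576$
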